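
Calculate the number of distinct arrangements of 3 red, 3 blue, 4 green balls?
4,200

Explanation: Multinomial: 10!/(3! × 3! × 4!) = 4,200.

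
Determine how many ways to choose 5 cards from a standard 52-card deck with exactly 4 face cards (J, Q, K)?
19,800
12 face cards and 40 non-face cards: C(12,4) × C(40,1) = 495 × 40 = 19,800.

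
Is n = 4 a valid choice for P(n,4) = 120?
P(4,4) = 4·3·2·1 = 24, which does not equal 120.
Final answer: No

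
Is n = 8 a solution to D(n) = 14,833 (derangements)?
Yes
D(8) = (8-1)·[D(7) + D(6)] = 7·[1,854 + 265] = 14,833, which equals 14,833.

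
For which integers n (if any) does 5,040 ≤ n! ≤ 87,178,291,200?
7, 8, 9, 10, 11, 12, 13, 14

Reasoning: n! is strictly increasing; 7! = 5,040 and 14! = 87,178,291,200, so valid n = 7, 8, 9, 10, 11, 12, 13, 14.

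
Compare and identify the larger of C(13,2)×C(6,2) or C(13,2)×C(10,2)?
C(13,2)×C(6,2)=1,170, C(13,2)×C(10,2)=3,510.

Answer: C(13,2)×C(10,2)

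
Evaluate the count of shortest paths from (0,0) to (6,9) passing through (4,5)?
1,890

Working:
To (4,5): C(9,4)=126. From there: C(6,2)=15. Total: 1,890.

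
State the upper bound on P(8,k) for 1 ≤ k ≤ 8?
40,320

P(8,k) increases in k, so maximum at k = 8: 8! = 40,320.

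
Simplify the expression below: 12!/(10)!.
132

This equals 12×11 = 132.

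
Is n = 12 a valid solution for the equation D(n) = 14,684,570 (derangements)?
No

Reasoning: D(12) = (12-1)·[D(11) + D(10)] = 11·[14,684,570 + 1,334,961] = 176,214,841, which does not equal 14,684,570.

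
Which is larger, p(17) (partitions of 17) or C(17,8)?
C(17,8)
Pentagonal recurrence p(n) = p(n−1) + p(n−2) − p(n−5) − p(n−7) + …: p(17) = p(16) + p(15) − p(12) − p(10) + p(5) + p(2) = 231 + 176 − 77 − 42 + 7 + 2 = 297; C(17,8) = 24,310.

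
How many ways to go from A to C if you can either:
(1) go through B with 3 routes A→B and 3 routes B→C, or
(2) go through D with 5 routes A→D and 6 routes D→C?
39

Solution: Route via B: 3×3=9. Route via D: 5×6=30. Total: 39.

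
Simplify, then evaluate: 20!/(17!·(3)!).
1,140

Working:
This is C(20,17) = 1,140.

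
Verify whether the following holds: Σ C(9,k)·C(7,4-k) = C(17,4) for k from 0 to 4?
Vandermonde's identity gives C(16,4) = 1,820; RHS C(17,4) = 2,380.

Answer: False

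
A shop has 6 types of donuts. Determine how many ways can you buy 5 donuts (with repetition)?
Stars and bars: C(5+6-1, 5) = C(10, 5) = 252.

Answer: 252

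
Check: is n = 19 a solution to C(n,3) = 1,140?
No

C(19,3) = 19·18·17/3! = 5,814/6 = 969, which does not equal 1,140.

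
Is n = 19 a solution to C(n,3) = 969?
Yes

C(19,3) = 19·18·17/3! = 5,814/6 = 969, which equals 969.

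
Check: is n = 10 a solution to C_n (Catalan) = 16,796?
C_10 = C(20,10)/(10+1) = 184,756/11 = 16,796, which equals 16,796.
Final answer: Yes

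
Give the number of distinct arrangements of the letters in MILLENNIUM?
226,800

Reasoning: Word has 10 letters (M=2, I=2, L=2, E=1, N=2, U=1). Arrangements: 10!/Π(k!) = 226,800.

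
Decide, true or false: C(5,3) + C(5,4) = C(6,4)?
True

Reasoning: Pascal's identity: LHS = 10 + 5 = 15; RHS = C(6,4) = 15. Both sides agree, so the statement holds.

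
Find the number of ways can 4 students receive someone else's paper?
9

Solution: Using D(n) = (n-1)[D(n-1) + D(n-2)]:
D(4) = (4-1) × [D(3) + D(2)]
      = 3 × [2 + 1]
      = 3 × 3
      = 9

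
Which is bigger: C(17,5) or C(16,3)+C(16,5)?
C(17,5)
C(17,5)=6,188; C(16,3)+C(16,5)=560+4,368=4,928.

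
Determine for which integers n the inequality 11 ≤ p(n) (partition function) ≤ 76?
6, 7, 8, 9, 10, 11

Solution: Tabulating p(n) via p(n) = p(n−1) + p(n−2) − p(n−5) − p(n−7) + …: p(5)=7; p(6)=11; p(7)=15; p(8)=22; p(9)=30; p(10)=42; p(11)=56; p(12)=77. So valid n = 6, 7, 8, 9, 10, 11.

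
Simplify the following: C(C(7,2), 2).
C(7,2) = 21, then C(21, 2) = 210.
Final answer: 210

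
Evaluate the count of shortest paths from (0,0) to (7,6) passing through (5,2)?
To (5,2): C(7,5)=21. From there: C(6,2)=15. Total: 315.
Final answer: 315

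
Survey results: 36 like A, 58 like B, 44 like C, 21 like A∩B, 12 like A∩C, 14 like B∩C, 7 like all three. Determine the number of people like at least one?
98

Explanation: |A∪B∪C| = 36+58+44-21-12-14+7 = 98.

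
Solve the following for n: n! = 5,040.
7
n! is strictly increasing. 5! = 120, 6! = 720, 7! = 5,040 ✓. So n = 7.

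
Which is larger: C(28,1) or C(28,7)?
C(28,1)=28, C(28,7)=1,184,040.

Answer: C(28,7)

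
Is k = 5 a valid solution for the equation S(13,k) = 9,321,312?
No

S(13,5) = 5·S(12,5) + S(12,4) = 5·1,379,400 + 611,501 = 7,508,501, which does not equal 9,321,312.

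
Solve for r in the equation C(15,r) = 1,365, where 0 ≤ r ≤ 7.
4

Working:
C(15,r) is increasing for 0 ≤ r ≤ 7. Stepping up (C(15,r+1) = C(15,r)·(15−r)/(r+1)): C(15,1) = 15, C(15,2) = 105, C(15,3) = 455, C(15,4) = 1,365 ✓. So r = 4.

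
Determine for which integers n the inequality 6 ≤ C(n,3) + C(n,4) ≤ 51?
5, 6

Working:
C(4,3)+C(4,4)=5; C(5,3)+C(5,4)=15; C(6,3)+C(6,4)=35; C(7,3)+C(7,4)=70. So valid n = 5, 6.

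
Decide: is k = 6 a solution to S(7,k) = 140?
No

Solution: S(7,6) = 6·S(6,6) + S(6,5) = 6·1 + 15 = 21, which does not equal 140.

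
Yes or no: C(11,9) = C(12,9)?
No
LHS = C(11,9) = 55; RHS = C(12,9) = 220. 55 ≠ 220, so the statement does not hold.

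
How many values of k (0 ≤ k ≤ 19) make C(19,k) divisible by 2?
12

Explanation: Checking C(19,k) mod 2 for k = 0..19: divisible at k = 4, 5, 6, 7, 8, 9, 10, 11, 12, 13, 14, 15. That's 12 values.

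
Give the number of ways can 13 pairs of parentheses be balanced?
742,900
Using the Catalan number formula: C_n = C(2n, n) / (n+1)
C_13 = C(26, 13) / (13+1)
     = 10400600 / 14
     = 742,900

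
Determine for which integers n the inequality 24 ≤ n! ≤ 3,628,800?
4, 5, 6, 7, 8, 9, 10

Solution: n! is strictly increasing; 4! = 24 and 10! = 3,628,800, so valid n = 4, 5, 6, 7, 8, 9, 10.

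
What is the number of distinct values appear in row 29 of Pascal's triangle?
15

Explanation: Row 29 has entries C(29,0)..C(29,29); by symmetry C(29,k)=C(29,29-k), giving 15 distinct values.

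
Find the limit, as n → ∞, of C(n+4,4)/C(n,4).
Both numerator and denominator grow as n^4/4! for large n, so the ratio → 1.

Answer: 1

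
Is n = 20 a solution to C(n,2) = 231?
C(20,2) = 20·19/2! = 380/2 = 190, which does not equal 231.
Final answer: No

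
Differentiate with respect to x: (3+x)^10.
10(3+x)^9

Explanation: Using the power rule: d/dx (3+x)^10 = 10(3+x)^{9}.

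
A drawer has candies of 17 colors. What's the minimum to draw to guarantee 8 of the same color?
120
Worst case: 7 of each = 119. One more: 120.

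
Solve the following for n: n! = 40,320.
8

n! is strictly increasing. 6! = 720, 7! = 5,040, 8! = 40,320 ✓. So n = 8.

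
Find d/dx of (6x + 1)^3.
18(6x + 1)^2
Chain rule: 3(6x+1)^{2} × 6 = 18(6x+1)^{2}.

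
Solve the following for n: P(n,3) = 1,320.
P(n,3) = n(n−1)(n−2) is increasing in n; n(n−1)(n−2) ≈ (n−1)^3 = 1,320 gives n ≈ 12.0. Check: P(10,3) = 720, P(11,3) = 990, P(12,3) = 1,320 ✓. So n = 12.

Answer: 12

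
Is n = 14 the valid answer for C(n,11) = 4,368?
No

Working:
C(14,11) = 14·13·12·11·10·9·8·7·6·5·4/11! = 14,529,715,200/39,916,800 = 364, which does not equal 4,368.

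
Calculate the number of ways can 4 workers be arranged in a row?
24

Solution: Arrangements of 4 distinct objects: 4! = 24.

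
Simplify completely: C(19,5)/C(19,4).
C(n,k+1)/C(n,k) = (n−k)/(k+1). Here (19−4)/(4+1) = 15/5 = 3.
Final answer: 3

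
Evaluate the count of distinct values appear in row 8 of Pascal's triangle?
5

Solution: Row 8 has entries C(8,0)..C(8,8); by symmetry C(8,k)=C(8,8-k), giving 5 distinct values.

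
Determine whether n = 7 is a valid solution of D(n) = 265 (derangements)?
No

Working:
D(7) = (7-1)·[D(6) + D(5)] = 6·[265 + 44] = 1,854, which does not equal 265.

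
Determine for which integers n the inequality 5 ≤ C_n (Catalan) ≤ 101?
3, 4, 5

C_2=2; C_3=5; C_4=14; C_5=42; C_6=132. So valid n = 3, 4, 5.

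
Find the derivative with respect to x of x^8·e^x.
(8x^7 + x^8)e^x

Working:
Product rule: d/dx[x^8]·e^x + x^8·d/dx[e^x] = 8x^{7}e^x + x^8e^x.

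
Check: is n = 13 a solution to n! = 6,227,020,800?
Yes

Solution: 13! = 13·12! = 13·479,001,600 = 6,227,020,800, which equals 6,227,020,800.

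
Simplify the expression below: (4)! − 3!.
(4)! − 3! = (4)·3! − 3! = (4−1)·3! = 3·3! = 18.

Answer: 18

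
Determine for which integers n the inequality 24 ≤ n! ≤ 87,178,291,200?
n! is strictly increasing; 4! = 24 and 14! = 87,178,291,200, so valid n = 4, 5, 6, 7, 8, 9, 10, 11, 12, 13, 14.

Answer: 4, 5, 6, 7, 8, 9, 10, 11, 12, 13, 14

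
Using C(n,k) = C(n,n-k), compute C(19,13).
27,132

C(19,13) = C(19,6) = 27,132.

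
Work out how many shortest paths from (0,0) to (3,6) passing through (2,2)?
30

Working:
To (2,2): C(4,2)=6. From there: C(5,1)=5. Total: 30.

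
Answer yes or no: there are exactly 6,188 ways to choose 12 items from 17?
Yes
C(17,12) = 6,188.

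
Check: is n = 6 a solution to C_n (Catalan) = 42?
C_6 = C(12,6)/(6+1) = 924/7 = 132, which does not equal 42.
Final answer: No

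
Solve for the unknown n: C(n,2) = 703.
38

C(n,2) = n(n−1)/2! is increasing in n, and n(n−1) = 2!·703 = 1,406 ≈ (n−0.5)^2 gives n ≈ 38.0. Check: C(36,2) = 630, C(37,2) = 666, C(38,2) = 703 ✓. So n = 38.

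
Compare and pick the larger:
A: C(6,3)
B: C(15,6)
B

Explanation: A=C(6,3)=20, B=C(15,6)=5,005.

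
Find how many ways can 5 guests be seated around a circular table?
24

Working:
Circular arrangements: (5-1)! = 24.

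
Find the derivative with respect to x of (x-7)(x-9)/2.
(2x - 16)/2

Reasoning: d/dx[(x-7)(x-9)] = (x-9) + (x-7) = 2x - 16. Dividing by 2 gives (2x - 16)/2.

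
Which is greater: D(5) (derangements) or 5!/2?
D(5) = (5-1)·[D(4) + D(3)] = 4·[9 + 2] = 44; 5!/2 = 120/2 = 60.
Final answer: 5!/2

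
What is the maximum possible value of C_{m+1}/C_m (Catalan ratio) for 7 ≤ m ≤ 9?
38/11

Solution: C_{m+1}/C_m = 2(2m+1)/(m+2), which increases with m. Maximum at m = 9: 2·19/11 = 38/11.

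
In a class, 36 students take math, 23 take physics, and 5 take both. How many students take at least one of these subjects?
54

Solution: |A∪B| = |A|+|B|-|A∩B| = 36+23-5 = 54.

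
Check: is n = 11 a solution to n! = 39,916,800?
11! = 11·10! = 11·3,628,800 = 39,916,800, which equals 39,916,800.

Answer: Yes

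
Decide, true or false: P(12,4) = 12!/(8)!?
True

Working:
Permutation formula P(n,k) = n!/(n-k)!: 12!/8! = 479,001,600/40,320 = 11,880 = P(12,4). The statement holds.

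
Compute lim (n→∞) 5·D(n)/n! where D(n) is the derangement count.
D(n)/n! → 1/e, so 5·D(n)/n! → 5/e.

Answer: 5/e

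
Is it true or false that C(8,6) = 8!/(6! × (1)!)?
False

The correct denominator is 6!×2!, giving C(8,6) = 28; the stated RHS is 8!/(6!×1!) = 56 ≠ 28, so the statement does not hold.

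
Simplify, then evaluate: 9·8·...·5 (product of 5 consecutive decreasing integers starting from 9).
15,120

Explanation: This is P(9,5) = 9!/(4)! = 15,120.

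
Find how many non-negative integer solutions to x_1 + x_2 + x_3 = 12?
91

Solution: C(12+3-1, 3-1) = 91.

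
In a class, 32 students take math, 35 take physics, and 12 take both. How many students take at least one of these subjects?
55

Explanation: |A∪B| = |A|+|B|-|A∩B| = 32+35-12 = 55.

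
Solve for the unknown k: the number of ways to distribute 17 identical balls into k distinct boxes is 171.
3

Explanation: Stars and bars: the count is C(17+k−1, k−1), increasing in k. k=2: C(18,1) = 18, k=3: C(19,2) = 171 ✓. So k = 3.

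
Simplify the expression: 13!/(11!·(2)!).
78

This is C(13,11) = 78.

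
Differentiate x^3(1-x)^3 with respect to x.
Product rule: 3x^{2}(1-x)^{3} + x^3·(-3)(1-x)^{2}.
Final answer: 3x^2(1-x)^3 - 3x^3(1-x)^2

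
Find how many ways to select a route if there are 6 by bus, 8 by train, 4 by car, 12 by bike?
By the addition principle: 6 + 8 + 4 + 12 = 30.
Final answer: 30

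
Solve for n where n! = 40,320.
8

n! is strictly increasing. 6! = 720, 7! = 5,040, 8! = 40,320 ✓. So n = 8.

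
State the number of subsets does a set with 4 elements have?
16

Reasoning: Each element can be included or excluded: 2^4 = 16.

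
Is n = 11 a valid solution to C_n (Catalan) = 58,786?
C_11 = C(22,11)/(11+1) = 705,432/12 = 58,786, which equals 58,786.
Final answer: Yes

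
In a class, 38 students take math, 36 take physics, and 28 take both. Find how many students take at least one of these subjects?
46

Reasoning: |A∪B| = |A|+|B|-|A∩B| = 38+36-28 = 46.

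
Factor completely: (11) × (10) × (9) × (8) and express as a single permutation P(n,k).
Product of 4 consecutive descending integers starting at 11: P(11,4) = 11!/7! = 7,920.
Final answer: P(11,4) = 11!/(7)!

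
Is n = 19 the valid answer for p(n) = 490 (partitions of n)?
Yes

Explanation: Pentagonal recurrence p(n) = p(n−1) + p(n−2) − p(n−5) − p(n−7) + …: p(19) = p(18) + p(17) − p(14) − p(12) + p(7) + p(4) = 385 + 297 − 135 − 77 + 15 + 5 = 490, which equals 490.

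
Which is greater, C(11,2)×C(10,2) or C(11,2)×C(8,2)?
C(11,2)×C(10,2)=2,475, C(11,2)×C(8,2)=1,540.

Answer: C(11,2)×C(10,2)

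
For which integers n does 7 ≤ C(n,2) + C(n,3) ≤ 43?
4, 5, 6

Explanation: C(3,2)+C(3,3)=4; C(4,2)+C(4,3)=10; C(5,2)+C(5,3)=20; C(6,2)+C(6,3)=35; C(7,2)+C(7,3)=56. So valid n = 4, 5, 6.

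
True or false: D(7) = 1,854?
True

Derangements of 7 elements: D(7) = (7-1)·[D(6) + D(5)] = 6·[265 + 44] = 1,854.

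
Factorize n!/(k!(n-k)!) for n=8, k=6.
C(8,6) = 28

Explanation: This is the binomial coefficient C(8,6) = 28.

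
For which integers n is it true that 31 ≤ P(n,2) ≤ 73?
7, 8, 9

P(6,2)=30; P(7,2)=42; P(8,2)=56; P(9,2)=72; P(10,2)=90. So valid n = 7, 8, 9.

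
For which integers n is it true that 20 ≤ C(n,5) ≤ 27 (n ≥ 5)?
7

Working:
C(6,5)=6; C(7,5)=21; C(8,5)=56. So valid n = 7.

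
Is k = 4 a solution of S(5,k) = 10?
Yes

Explanation: S(5,4) = 4·S(4,4) + S(4,3) = 4·1 + 6 = 10, which equals 10.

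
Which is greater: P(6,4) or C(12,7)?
C(12,7)

P(6,4)=360, C(12,7)=792.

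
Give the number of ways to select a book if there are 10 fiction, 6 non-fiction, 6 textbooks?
22

Explanation: By the addition principle: 10 + 6 + 6 = 22.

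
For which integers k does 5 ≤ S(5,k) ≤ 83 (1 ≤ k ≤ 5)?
2, 3, 4

Solution: S(5,1)=1; S(5,2)=15; S(5,3)=25; S(5,4)=10; S(5,5)=1. So valid k = 2, 3, 4.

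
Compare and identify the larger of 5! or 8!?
5!=120, 8!=40,320. 8! > 5!.
Final answer: 8!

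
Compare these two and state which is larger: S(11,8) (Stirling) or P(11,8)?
S(11,8) = 8·S(10,8) + S(10,7) = 8·750 + 5,880 = 11,880; P(11,8) = 6,652,800.
Final answer: P(11,8)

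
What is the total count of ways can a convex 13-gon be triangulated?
58,786
Using the Catalan number formula: C_n = C(2n, n) / (n+1)
C_11 = C(22, 11) / (11+1)
     = 705432 / 12
     = 58,786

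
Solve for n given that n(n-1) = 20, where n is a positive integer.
5

Explanation: n² − n − 20 = 0, so n = (1 ± √(1 + 4·20))/2 = (1 ± √81)/2 = (1 ± 9)/2, i.e. n = 5 or n = -4. Taking the positive root, n = 5 (check: 5×4 = 20).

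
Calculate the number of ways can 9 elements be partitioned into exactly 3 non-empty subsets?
3,025

Reasoning: This equals S(9,3), the Stirling number of the 2nd kind.
Using the Stirling recurrence: S(n,k) = k·S(n-1,k) + S(n-1,k-1)
S(9,3) = 3·S(8,3) + S(8,2)
         = 3·966 + 127
         = 2898 + 127
         = 3,025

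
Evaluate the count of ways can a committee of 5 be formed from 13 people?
1,287

Reasoning: C(13,5) = 13! / (5! × (13-5)!)
         = 13! / (5! × 8!)
         = 1,287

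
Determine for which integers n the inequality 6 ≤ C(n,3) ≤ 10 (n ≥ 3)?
5

Working:
C(4,3)=4; C(5,3)=10; C(6,3)=20. So valid n = 5.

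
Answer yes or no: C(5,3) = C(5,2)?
Yes

Reasoning: Symmetry C(n,k) = C(n,n-k): C(5,3) = 10 and C(5,2) = 10. Both sides agree, so the statement holds.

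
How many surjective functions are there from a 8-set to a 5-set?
126,000

Explanation: Onto functions = 5! × S(8,5)
First compute S(8,5) via recurrence:
Using the Stirling recurrence: S(n,k) = k·S(n-1,k) + S(n-1,k-1)
S(8,5) = 5·S(7,5) + S(7,4)
         = 5·140 + 350
         = 700 + 350
         = 1,050
Then: 120 × 1050 = 126,000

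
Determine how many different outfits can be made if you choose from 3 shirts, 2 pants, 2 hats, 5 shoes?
60

Reasoning: By the multiplication principle: 3 × 2 × 2 × 5 = 60.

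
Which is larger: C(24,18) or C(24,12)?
C(24,18)=134,596, C(24,12)=2,704,156.
Final answer: C(24,12)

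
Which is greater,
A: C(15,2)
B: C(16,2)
A=C(15,2)=105, B=C(16,2)=120.
Final answer: B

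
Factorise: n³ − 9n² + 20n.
n(n − 4)(n − 5)

Reasoning: n³ − 9n² + 20n = n(n² − 9n + 20) = n(n − 4)(n − 5).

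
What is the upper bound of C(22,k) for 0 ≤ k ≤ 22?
705,432

Solution: Maximum at k = 11: C(22,11) = 705,432.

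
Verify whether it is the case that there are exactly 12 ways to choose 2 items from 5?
False

Reasoning: C(5,2) = 10 ≠ 12.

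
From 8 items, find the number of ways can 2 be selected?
28

Explanation: C(8,2) = 8! / (2! × (8-2)!)
         = 8! / (2! × 6!)
         = 28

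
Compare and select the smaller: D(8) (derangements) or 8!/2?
D(8)

Reasoning: D(8) = (8-1)·[D(7) + D(6)] = 7·[1,854 + 265] = 14,833; 8!/2 = 40,320/2 = 20,160.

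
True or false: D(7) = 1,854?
True

Explanation: Derangements of 7 elements: D(7) = (7-1)·[D(6) + D(5)] = 6·[265 + 44] = 1,854.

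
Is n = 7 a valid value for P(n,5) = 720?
P(7,5) = 7·6·5·4·3 = 2,520, which does not equal 720.

Answer: No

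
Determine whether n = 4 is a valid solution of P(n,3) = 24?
Yes

Solution: P(4,3) = 4·3·2 = 24, which equals 24.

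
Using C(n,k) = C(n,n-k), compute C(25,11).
C(25,11) = C(25,14) = 4,457,400.
Final answer: 4,457,400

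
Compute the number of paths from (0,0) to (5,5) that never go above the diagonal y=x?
42

Working:
Counted by the Catalan number C_5: C_5 = C(10,5)/(5+1) = 252/6 = 42.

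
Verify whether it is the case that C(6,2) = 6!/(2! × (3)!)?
False

Working:
The correct denominator is 2!×4!, giving C(6,2) = 15; the stated RHS is 6!/(2!×3!) = 60 ≠ 15, so the statement does not hold.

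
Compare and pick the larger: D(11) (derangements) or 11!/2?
11!/2

Explanation: D(11) = (11-1)·[D(10) + D(9)] = 10·[1,334,961 + 133,496] = 14,684,570; 11!/2 = 39,916,800/2 = 19,958,400.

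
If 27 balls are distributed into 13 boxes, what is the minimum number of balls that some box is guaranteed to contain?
3

Pigeonhole: ⌈27/13⌉ = 3.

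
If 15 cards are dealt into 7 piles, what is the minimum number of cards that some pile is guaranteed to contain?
Pigeonhole: ⌈15/7⌉ = 3.

Answer: 3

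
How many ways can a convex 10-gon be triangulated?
1,430

Solution: Using the Catalan number formula: C_n = C(2n, n) / (n+1)
C_8 = C(16, 8) / (8+1)
     = 12870 / 9
     = 1,430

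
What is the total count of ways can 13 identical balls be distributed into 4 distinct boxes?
560

Reasoning: C(13+4-1, 4-1) = C(16, 3) = 560.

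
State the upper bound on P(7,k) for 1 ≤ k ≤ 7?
5,040

Solution: P(7,k) increases in k, so maximum at k = 7: 7! = 5,040.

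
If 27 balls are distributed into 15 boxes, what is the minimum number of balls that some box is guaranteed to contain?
2
Pigeonhole: ⌈27/15⌉ = 2.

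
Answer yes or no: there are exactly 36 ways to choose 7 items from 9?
Yes

Explanation: C(9,7) = 36.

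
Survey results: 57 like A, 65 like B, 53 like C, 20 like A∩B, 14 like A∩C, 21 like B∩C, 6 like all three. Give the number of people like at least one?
126
|A∪B∪C| = 57+65+53-20-14-21+6 = 126.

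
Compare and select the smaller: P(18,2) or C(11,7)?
P(18,2)

Explanation: P(18,2)=306, C(11,7)=330.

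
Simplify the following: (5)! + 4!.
(5)! + 4! = (5)·4! + 4! = (5+1)·4! = 6·4! = 144.
Final answer: 144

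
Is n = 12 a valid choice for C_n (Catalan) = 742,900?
No
C_12 = C(24,12)/(12+1) = 2,704,156/13 = 208,012, which does not equal 742,900.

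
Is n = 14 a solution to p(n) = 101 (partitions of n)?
No

Explanation: Pentagonal recurrence p(n) = p(n−1) + p(n−2) − p(n−5) − p(n−7) + …: p(14) = p(13) + p(12) − p(9) − p(7) + p(2) = 101 + 77 − 30 − 15 + 2 = 135, which does not equal 101.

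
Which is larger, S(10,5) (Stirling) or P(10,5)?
S(10,5)

Explanation: S(10,5) = 5·S(9,5) + S(9,4) = 5·6,951 + 7,770 = 42,525; P(10,5) = 30,240.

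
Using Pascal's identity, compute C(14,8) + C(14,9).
C(14,8) + C(14,9) = C(15,9) = 5,005.
Final answer: 5,005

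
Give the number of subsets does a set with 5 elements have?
32

Working:
Each element can be included or excluded: 2^5 = 32.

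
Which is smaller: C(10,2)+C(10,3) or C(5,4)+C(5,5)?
First=165, Second=6.

Answer: C(5,4)+C(5,5)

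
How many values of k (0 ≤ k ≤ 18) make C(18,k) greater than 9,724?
Row 18 is unimodal and symmetric about k=18/2. C(18,5)=8,568 ≤ 9,724; C(18,6)=18,564 > 9,724; by symmetry C(18,k) > 9,724 for k = 6..12. That's 12 - 6 + 1 = 7 values.
Final answer: 7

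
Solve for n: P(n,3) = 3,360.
P(n,3) = n(n−1)(n−2) is increasing in n; n(n−1)(n−2) ≈ (n−1)^3 = 3,360 gives n ≈ 16.0. Check: P(14,3) = 2,184, P(15,3) = 2,730, P(16,3) = 3,360 ✓. So n = 16.
Final answer: 16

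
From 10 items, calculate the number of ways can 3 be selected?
120

Explanation: C(10,3) = 10! / (3! × (10-3)!)
         = 10! / (3! × 7!)
         = 120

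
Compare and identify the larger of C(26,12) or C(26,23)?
C(26,12)

Working:
C(26,12)=9,657,700, C(26,23)=2,600.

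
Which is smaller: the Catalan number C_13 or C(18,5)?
C_13 = C(26,13)/(13+1) = 10,400,600/14 = 742,900; C(18,5) = 8,568.

Answer: C(18,5)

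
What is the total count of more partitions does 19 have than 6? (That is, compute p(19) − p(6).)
Pentagonal recurrence p(n) = p(n−1) + p(n−2) − p(n−5) − p(n−7) + …: p(19) = p(18) + p(17) − p(14) − p(12) + p(7) + p(4) = 385 + 297 − 135 − 77 + 15 + 5 = 490.
p(6) = p(5) + p(4) − p(1) = 7 + 5 − 1 = 11.
Difference = 490 − 11 = 479.

Answer: 479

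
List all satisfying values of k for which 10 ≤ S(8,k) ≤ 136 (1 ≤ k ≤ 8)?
S(8,1)=1; S(8,2)=127; S(8,3)=966; S(8,4)=1,701; S(8,5)=1,050; S(8,6)=266; S(8,7)=28; S(8,8)=1. So valid k = 2, 7.

Answer: 2, 7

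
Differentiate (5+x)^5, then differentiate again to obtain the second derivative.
First derivative: 5(5+x)^{4}. Second derivative: 5·4·(5+x)^{3} = 20(5+x)^{3}.
Final answer: 20(5+x)^3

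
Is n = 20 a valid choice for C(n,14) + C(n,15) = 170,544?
No
C(20,14) + C(20,15) = 38,760 + 15,504 = 54,264, which does not equal 170,544.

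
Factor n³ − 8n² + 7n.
n(n − 1)(n − 7)

Working:
n³ − 8n² + 7n = n(n² − 8n + 7) = n(n − 1)(n − 7).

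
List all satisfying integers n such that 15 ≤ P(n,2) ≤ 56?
P(4,2)=12; P(5,2)=20; P(6,2)=30; P(7,2)=42; P(8,2)=56; P(9,2)=72. So valid n = 5, 6, 7, 8.

Answer: 5, 6, 7, 8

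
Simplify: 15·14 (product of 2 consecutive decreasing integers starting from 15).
This is P(15,2) = 15!/(13)! = 210.

Answer: 210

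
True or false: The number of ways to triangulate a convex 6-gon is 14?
True

Explanation: Triangulations of a convex 6-gon are counted by the Catalan number C_4: C_4 = C(8,4)/(4+1) = 70/5 = 14.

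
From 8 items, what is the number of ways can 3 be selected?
56

Explanation: C(8,3) = 8! / (3! × (8-3)!)
         = 8! / (3! × 5!)
         = 56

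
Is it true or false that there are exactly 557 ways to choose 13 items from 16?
False

Working:
C(16,13) = 560 ≠ 557.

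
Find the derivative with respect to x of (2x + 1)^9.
18(2x + 1)^8

Solution: Chain rule: 9(2x+1)^{8} × 2 = 18(2x+1)^{8}.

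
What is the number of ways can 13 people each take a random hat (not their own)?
2,290,792,932

Explanation: Using D(n) = (n-1)[D(n-1) + D(n-2)]:
D(13) = (13-1) × [D(12) + D(11)]
      = 12 × [176214841 + 14684570]
      = 12 × 190899411
      = 2,290,792,932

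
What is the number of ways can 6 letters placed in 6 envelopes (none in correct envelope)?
265

Explanation: Using D(n) = (n-1)[D(n-1) + D(n-2)]:
D(6) = (6-1) × [D(5) + D(4)]
      = 5 × [44 + 9]
      = 5 × 53
      = 265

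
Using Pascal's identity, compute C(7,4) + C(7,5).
C(7,4) + C(7,5) = C(8,5) = 56.
Final answer: 56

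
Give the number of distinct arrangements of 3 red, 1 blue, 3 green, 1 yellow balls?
Multinomial: 8!/(3! × 1! × 3! × 1!) = 1,120.

Answer: 1,120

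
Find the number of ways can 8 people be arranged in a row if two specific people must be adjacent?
10,080

Reasoning: Treat pair as unit: (8-1)! arrangements × 2 internal orders = 10,080.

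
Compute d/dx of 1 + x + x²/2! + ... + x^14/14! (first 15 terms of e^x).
1 + x + x²/2! + ... + x^13/13!

Working:
Differentiating term by term gives the first 14 terms of e^x.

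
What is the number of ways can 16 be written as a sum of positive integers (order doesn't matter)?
231

Pentagonal recurrence p(n) = p(n−1) + p(n−2) − p(n−5) − p(n−7) + …: p(16) = p(15) + p(14) − p(11) − p(9) + p(4) + p(1) = 176 + 135 − 56 − 30 + 5 + 1 = 231.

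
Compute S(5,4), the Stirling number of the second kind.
10

Working:
Using the Stirling recurrence: S(n,k) = k·S(n-1,k) + S(n-1,k-1)
S(5,4) = 4·S(4,4) + S(4,3)
         = 4·1 + 6
         = 4 + 6
         = 10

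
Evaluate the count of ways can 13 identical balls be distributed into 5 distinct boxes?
2,380

Solution: C(13+5-1, 5-1) = C(17, 4) = 2,380.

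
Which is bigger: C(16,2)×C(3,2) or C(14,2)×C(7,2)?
C(14,2)×C(7,2)

C(16,2)×C(3,2)=360, C(14,2)×C(7,2)=1,911.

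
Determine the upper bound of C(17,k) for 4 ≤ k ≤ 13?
24,310

Reasoning: C(17,k) is maximised at the centre of the row: C(17,8) = 24,310.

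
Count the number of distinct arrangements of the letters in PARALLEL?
3,360

Explanation: Word has 8 letters (P=1, A=2, R=1, L=3, E=1). Arrangements: 8!/Π(k!) = 3,360.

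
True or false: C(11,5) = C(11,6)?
True

Working:
C(11,5) = C(11,11-5) by the symmetry property; both equal 462.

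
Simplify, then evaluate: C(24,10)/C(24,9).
3/2

Solution: C(n,k+1)/C(n,k) = (n−k)/(k+1). Here (24−9)/(9+1) = 15/10 = 3/2.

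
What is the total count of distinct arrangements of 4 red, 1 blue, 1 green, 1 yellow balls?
Multinomial: 7!/(4! × 1! × 1! × 1!) = 210.

Answer: 210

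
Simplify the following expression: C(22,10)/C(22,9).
13/10

Working:
C(n,k+1)/C(n,k) = (n−k)/(k+1). Here (22−9)/(9+1) = 13/10 = 13/10.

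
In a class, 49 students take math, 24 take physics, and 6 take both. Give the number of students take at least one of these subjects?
67
|A∪B| = |A|+|B|-|A∩B| = 49+24-6 = 67.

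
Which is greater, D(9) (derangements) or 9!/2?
9!/2
D(9) = (9-1)·[D(8) + D(7)] = 8·[14,833 + 1,854] = 133,496; 9!/2 = 362,880/2 = 181,440.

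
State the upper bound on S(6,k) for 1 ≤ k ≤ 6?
Row S(6,k) for k = 1..6 (via S(n,k) = k·S(n−1,k) + S(n−1,k−1)): 1, 31, 90, 65, 15, 1. The row is unimodal; maximum at k = 3: 90.
Final answer: 90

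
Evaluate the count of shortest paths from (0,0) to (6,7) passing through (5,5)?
756

To (5,5): C(10,5)=252. From there: C(3,1)=3. Total: 756.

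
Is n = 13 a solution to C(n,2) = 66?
No

C(13,2) = 13·12/2! = 156/2 = 78, which does not equal 66.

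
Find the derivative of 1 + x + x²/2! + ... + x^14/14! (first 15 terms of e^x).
1 + x + x²/2! + ... + x^13/13!

Reasoning: Differentiating term by term gives the first 14 terms of e^x.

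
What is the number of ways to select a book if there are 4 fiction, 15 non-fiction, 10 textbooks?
29

By the addition principle: 4 + 15 + 10 = 29.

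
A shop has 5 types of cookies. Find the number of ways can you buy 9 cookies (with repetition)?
715
Stars and bars: C(9+5-1, 9) = C(13, 9) = 715.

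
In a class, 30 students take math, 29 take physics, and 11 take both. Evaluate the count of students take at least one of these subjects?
48

Explanation: |A∪B| = |A|+|B|-|A∩B| = 30+29-11 = 48.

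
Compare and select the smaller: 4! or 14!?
4!

Solution: 4!=24, 14!=87,178,291,200. 14! > 4!.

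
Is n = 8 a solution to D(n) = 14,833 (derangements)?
D(8) = (8-1)·[D(7) + D(6)] = 7·[1,854 + 265] = 14,833, which equals 14,833.

Answer: Yes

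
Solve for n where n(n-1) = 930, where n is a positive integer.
31

Explanation: n² − n − 930 = 0, so n = (1 ± √(1 + 4·930))/2 = (1 ± √3,721)/2 = (1 ± 61)/2, i.e. n = 31 or n = -30. Taking the positive root, n = 31 (check: 31×30 = 930).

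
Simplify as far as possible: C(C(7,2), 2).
210

Solution: C(7,2) = 21, then C(21, 2) = 210.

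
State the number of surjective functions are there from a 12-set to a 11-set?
2,634,508,800

Working:
Onto functions = 11! × S(12,11)
First compute S(12,11) via recurrence:
Using the Stirling recurrence: S(n,k) = k·S(n-1,k) + S(n-1,k-1)
S(12,11) = 11·S(11,11) + S(11,10)
         = 11·1 + 55
         = 11 + 55
         = 66
Then: 39916800 × 66 = 2,634,508,800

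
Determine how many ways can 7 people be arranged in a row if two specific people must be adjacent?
Treat pair as unit: (7-1)! arrangements × 2 internal orders = 1,440.
Final answer: 1,440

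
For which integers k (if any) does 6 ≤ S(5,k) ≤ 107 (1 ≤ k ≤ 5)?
S(5,1)=1; S(5,2)=15; S(5,3)=25; S(5,4)=10; S(5,5)=1. So valid k = 2, 3, 4.

Answer: 2, 3, 4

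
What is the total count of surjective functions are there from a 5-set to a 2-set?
30

Working:
Onto functions = 2! × S(5,2)
First compute S(5,2) via recurrence:
Using the Stirling recurrence: S(n,k) = k·S(n-1,k) + S(n-1,k-1)
S(5,2) = 2·S(4,2) + S(4,1)
         = 2·7 + 1
         = 14 + 1
         = 15
Then: 2 × 15 = 30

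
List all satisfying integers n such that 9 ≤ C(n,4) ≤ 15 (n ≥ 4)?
6

Reasoning: C(5,4)=5; C(6,4)=15; C(7,4)=35. So valid n = 6.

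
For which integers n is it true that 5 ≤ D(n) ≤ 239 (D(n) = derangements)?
4, 5

Reasoning: Using D(n) = (n−1)[D(n−1) + D(n−2)] with D(1)=0, D(2)=1: D(3)=2; D(4)=9; D(5)=44; D(6)=265. So valid n = 4, 5.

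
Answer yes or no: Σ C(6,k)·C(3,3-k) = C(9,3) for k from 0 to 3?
Yes

Working:
Vandermonde's identity gives C(9,3) = 84; RHS C(9,3) = 84.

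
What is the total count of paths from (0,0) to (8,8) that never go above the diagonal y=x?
Counted by the Catalan number C_8: C_8 = C(16,8)/(8+1) = 12,870/9 = 1,430.
Final answer: 1,430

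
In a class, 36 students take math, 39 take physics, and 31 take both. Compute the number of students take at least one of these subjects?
44

|A∪B| = |A|+|B|-|A∩B| = 36+39-31 = 44.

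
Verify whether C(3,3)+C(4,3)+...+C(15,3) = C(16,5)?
Hockey stick identity gives Σ = C(16,4) = 1,820; RHS C(16,5) = 4,368.

Answer: False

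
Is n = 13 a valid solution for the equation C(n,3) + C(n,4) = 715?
C(13,3) + C(13,4) = 286 + 715 = 1,001, which does not equal 715.
Final answer: No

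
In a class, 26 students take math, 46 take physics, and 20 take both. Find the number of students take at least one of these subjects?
|A∪B| = |A|+|B|-|A∩B| = 26+46-20 = 52.
Final answer: 52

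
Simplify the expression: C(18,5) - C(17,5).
2,380

Working:
C(18,5) - C(17,5) = C(17,4) = 2,380.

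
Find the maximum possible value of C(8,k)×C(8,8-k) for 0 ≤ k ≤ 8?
4,900

Working:
C(8,k)·C(8,8-k) = C(8,k)², maximised at the centre k = 4: C(8,4)² = 4,900.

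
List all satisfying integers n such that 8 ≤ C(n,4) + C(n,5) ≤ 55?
6

Working:
C(5,4)+C(5,5)=6; C(6,4)+C(6,5)=21; C(7,4)+C(7,5)=56. So valid n = 6.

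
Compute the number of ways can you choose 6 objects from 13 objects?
C(13,6) = 13! / (6! × (13-6)!)
         = 13! / (6! × 7!)
         = 1,716
Final answer: 1,716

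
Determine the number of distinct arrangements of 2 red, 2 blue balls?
Multinomial: 4!/(2! × 2!) = 6.
Final answer: 6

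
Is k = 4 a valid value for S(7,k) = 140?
No

S(7,4) = 4·S(6,4) + S(6,3) = 4·65 + 90 = 350, which does not equal 140.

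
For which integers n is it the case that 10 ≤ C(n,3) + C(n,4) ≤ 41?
5, 6
C(4,3)+C(4,4)=5; C(5,3)+C(5,4)=15; C(6,3)+C(6,4)=35; C(7,3)+C(7,4)=70. So valid n = 5, 6.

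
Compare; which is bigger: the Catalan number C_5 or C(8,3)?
C(8,3)

Working:
C_5 = C(10,5)/(5+1) = 252/6 = 42; C(8,3) = 56.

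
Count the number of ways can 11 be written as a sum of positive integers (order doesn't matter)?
56
Pentagonal recurrence p(n) = p(n−1) + p(n−2) − p(n−5) − p(n−7) + …: p(11) = p(10) + p(9) − p(6) − p(4) = 42 + 30 − 11 − 5 = 56.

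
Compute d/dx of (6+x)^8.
Using the power rule: d/dx (6+x)^8 = 8(6+x)^{7}.

Answer: 8(6+x)^7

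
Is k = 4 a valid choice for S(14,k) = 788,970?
No

Solution: S(14,4) = 4·S(13,4) + S(13,3) = 4·2,532,530 + 261,625 = 10,391,745, which does not equal 788,970.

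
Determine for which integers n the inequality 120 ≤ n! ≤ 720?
5, 6

Solution: n! is strictly increasing; 5! = 120 and 6! = 720, so valid n = 5, 6.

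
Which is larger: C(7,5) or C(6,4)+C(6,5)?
By Pascal's identity: C(7,5) = C(6,4)+C(6,5) = 21. Equal.
Final answer: Equal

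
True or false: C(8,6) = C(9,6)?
False

Reasoning: LHS = C(8,6) = 28; RHS = C(9,6) = 84. 28 ≠ 84, so the statement does not hold.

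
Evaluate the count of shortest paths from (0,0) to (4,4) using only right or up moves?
Choose 4 rights from 8 moves: C(8,4) = 70.

Answer: 70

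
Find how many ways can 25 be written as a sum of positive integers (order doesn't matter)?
1,958

Reasoning: Pentagonal recurrence p(n) = p(n−1) + p(n−2) − p(n−5) − p(n−7) + …: p(25) = p(24) + p(23) − p(20) − p(18) + p(13) + p(10) − p(3) = 1,575 + 1,255 − 627 − 385 + 101 + 42 − 3 = 1,958.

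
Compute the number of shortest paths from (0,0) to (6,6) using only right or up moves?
924
Choose 6 rights from 12 moves: C(12,6) = 924.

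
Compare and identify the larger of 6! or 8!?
8!
6!=720, 8!=40,320. 8! > 6!.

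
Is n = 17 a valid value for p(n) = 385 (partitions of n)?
No

Reasoning: Pentagonal recurrence p(n) = p(n−1) + p(n−2) − p(n−5) − p(n−7) + …: p(17) = p(16) + p(15) − p(12) − p(10) + p(5) + p(2) = 231 + 176 − 77 − 42 + 7 + 2 = 297, which does not equal 385.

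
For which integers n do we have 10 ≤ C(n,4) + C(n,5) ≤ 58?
6, 7

Solution: C(5,4)+C(5,5)=6; C(6,4)+C(6,5)=21; C(7,4)+C(7,5)=56; C(8,4)+C(8,5)=126. So valid n = 6, 7.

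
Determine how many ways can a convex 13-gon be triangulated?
Using the Catalan number formula: C_n = C(2n, n) / (n+1)
C_11 = C(22, 11) / (11+1)
     = 705432 / 12
     = 58,786

Answer: 58,786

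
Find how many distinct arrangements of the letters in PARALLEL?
Word has 8 letters (P=1, A=2, R=1, L=3, E=1). Arrangements: 8!/Π(k!) = 3,360.

Answer: 3,360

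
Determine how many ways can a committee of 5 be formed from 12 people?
792

Working:
C(12,5) = 12! / (5! × (12-5)!)
         = 12! / (5! × 7!)
         = 792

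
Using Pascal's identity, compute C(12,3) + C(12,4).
715
C(12,3) + C(12,4) = C(13,4) = 715.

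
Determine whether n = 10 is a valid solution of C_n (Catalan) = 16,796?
Yes

C_10 = C(20,10)/(10+1) = 184,756/11 = 16,796, which equals 16,796.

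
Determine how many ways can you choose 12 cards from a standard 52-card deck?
206,379,406,870

Explanation: C(52,12) = 206,379,406,870.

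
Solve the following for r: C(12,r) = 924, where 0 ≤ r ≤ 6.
C(12,r) is increasing for 0 ≤ r ≤ 6. Stepping up (C(12,r+1) = C(12,r)·(12−r)/(r+1)): C(12,1) = 12, C(12,2) = 66, C(12,3) = 220, C(12,4) = 495, C(12,5) = 792, C(12,6) = 924 ✓. So r = 6.

Answer: 6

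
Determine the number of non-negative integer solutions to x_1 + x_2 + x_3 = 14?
120

C(14+3-1, 3-1) = 120.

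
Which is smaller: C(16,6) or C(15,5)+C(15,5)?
C(16,6)=8,008; C(15,5)+C(15,5)=3,003+3,003=6,006.

Answer: C(15,5)+C(15,5)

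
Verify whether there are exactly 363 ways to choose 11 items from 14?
False

Reasoning: C(14,11) = 364 ≠ 363.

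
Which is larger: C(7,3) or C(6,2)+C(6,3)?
By Pascal's identity: C(7,3) = C(6,2)+C(6,3) = 35. Equal.

Answer: Equal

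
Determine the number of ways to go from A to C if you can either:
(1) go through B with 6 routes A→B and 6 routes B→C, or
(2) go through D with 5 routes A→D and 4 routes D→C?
56

Reasoning: Route via B: 6×6=36. Route via D: 5×4=20. Total: 56.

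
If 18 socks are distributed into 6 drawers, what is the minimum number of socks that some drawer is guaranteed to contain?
3

Solution: Pigeonhole: ⌈18/6⌉ = 3.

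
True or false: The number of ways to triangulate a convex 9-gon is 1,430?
Triangulations of a convex 9-gon are counted by the Catalan number C_7: C_7 = C(14,7)/(7+1) = 3,432/8 = 429.
Final answer: False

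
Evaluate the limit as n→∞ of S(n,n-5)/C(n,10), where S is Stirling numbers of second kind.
945

Working:
The leading term of S(n,n-5) as a polynomial in n is (9)!!·C(n,10), so the ratio → (9)!! = 945.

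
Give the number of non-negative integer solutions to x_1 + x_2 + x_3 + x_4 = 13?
C(13+4-1, 4-1) = 560.

Answer: 560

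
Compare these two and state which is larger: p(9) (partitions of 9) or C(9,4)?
Pentagonal recurrence p(n) = p(n−1) + p(n−2) − p(n−5) − p(n−7) + …: p(9) = p(8) + p(7) − p(4) − p(2) = 22 + 15 − 5 − 2 = 30; C(9,4) = 126.
Final answer: C(9,4)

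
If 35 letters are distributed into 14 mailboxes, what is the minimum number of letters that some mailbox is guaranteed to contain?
3

Working:
Pigeonhole: ⌈35/14⌉ = 3.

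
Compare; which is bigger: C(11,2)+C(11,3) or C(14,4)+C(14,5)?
C(14,4)+C(14,5)

First=220, Second=3,003.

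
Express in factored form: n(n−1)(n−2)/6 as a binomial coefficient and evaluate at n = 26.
n(n−1)(n−2)/6 = n!/(3!(n−3)!) = C(n,3). At n = 26: C(26,3) = 2,600.

Answer: C(n,3); C(26,3) = 2,600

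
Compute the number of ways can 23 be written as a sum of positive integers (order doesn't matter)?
1,255

Solution: Pentagonal recurrence p(n) = p(n−1) + p(n−2) − p(n−5) − p(n−7) + …: p(23) = p(22) + p(21) − p(18) − p(16) + p(11) + p(8) − p(1) = 1,002 + 792 − 385 − 231 + 56 + 22 − 1 = 1,255.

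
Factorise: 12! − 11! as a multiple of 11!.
11 × 11! = 439,084,800

Solution: 12! − 11! = 12·11! − 11! = (12 − 1)·11! = 11 × 11! = 439,084,800.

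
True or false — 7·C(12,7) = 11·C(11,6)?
Absorption identity k·C(n,k) = n·C(n-1,k-1). LHS = 7·792 = 5,544; RHS = 11·462 = 5,082.

Answer: False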